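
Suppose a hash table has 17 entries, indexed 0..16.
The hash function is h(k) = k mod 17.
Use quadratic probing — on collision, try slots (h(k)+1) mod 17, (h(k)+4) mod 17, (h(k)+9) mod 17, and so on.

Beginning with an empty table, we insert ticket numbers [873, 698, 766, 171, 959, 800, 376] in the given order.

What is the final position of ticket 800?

873 hashes to 6; slot 6 is free -> place at 6.
698 hashes to 1; slot 1 is free -> place at 1.
766 hashes to 1; 1 taken -> place at 2.
171 hashes to 1; 1,2 taken -> place at 5.
959 hashes to 7; slot 7 is free -> place at 7.
800 hashes to 1; 1,2,5 taken -> place at 10.
376 hashes to 2; 2 taken -> place at 3.
Table: [—, 698, 766, 376, —, 171, 873, 959, —, —, 800, —, —, —, —, —, —]

10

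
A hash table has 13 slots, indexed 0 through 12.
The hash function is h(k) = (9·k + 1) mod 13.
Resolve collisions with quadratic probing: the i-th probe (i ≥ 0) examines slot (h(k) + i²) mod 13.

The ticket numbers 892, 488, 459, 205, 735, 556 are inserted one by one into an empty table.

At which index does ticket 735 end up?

3

892: h=8 => slot 8
488: h=12 => slot 12
459: h=11 => slot 11
205: h=0 => slot 0
735: h=12, probe 12,0,3 => slot 3
556: h=0, probe 0,1 => slot 1
Table: [205, 556, —, 735, —, —, —, —, 892, —, —, 459, 488]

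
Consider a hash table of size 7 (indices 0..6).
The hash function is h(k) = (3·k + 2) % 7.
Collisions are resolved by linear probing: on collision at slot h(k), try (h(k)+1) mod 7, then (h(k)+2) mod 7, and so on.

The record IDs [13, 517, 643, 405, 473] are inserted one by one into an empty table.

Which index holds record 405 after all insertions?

2

Insert 13: h=6, slot 6 empty => index 6.
Insert 517: h=6, slot 6 occupied => index 0.
Insert 643: h=6, slots 6,0 occupied => index 1.
Insert 405: h=6, slots 6,0,1 occupied => index 2.
Insert 473: h=0, slots 0,1,2 occupied => index 3.
Table: [517, 643, 405, 473, -, -, 13]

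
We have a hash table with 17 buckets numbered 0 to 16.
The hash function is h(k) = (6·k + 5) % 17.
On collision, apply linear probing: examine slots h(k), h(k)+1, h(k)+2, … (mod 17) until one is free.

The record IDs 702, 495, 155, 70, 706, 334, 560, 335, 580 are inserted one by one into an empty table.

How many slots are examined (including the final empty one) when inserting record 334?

Insert 702: h=1, slot 1 empty → index 1.
Insert 495: h=0, slot 0 empty → index 0.
Insert 155: h=0, slots 0,1 occupied → index 2.
Insert 70: h=0, slots 0,1,2 occupied → index 3.
Insert 706: h=8, slot 8 empty → index 8.
Insert 334: h=3, slot 3 occupied → index 4.
Insert 560: h=16, slot 16 empty → index 16.
Insert 335: h=9, slot 9 empty → index 9.
Insert 580: h=0, slots 0,1,2,3,4 occupied → index 5.
Table: [495, 702, 155, 70, 334, 580, ., ., 706, 335, ., ., ., ., ., ., 560]

2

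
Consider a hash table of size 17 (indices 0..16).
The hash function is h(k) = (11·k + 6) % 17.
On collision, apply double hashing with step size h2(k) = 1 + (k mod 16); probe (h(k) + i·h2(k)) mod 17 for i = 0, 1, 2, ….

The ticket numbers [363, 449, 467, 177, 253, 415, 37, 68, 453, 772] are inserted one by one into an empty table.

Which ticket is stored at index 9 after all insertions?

363: h=4 => slot 4
449: h=15 => slot 15
467: h=9 => slot 9
177: h=15, h2=2, probe 15,0 => slot 0
253: h=1 => slot 1
415: h=15, h2=16, probe 15,14 => slot 14
37: h=5 => slot 5
68: h=6 => slot 6
453: h=8 => slot 8
772: h=15, h2=5, probe 15,3 => slot 3
Table: [177, 253, -, 772, 363, 37, 68, -, 453, 467, -, -, -, -, 415, 449, -]

467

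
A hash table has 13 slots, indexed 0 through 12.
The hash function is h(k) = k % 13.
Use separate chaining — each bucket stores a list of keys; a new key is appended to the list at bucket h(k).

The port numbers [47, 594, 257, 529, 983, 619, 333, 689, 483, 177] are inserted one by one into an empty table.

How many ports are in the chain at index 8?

5

Insert 47: h=8, bucket 8 empty -> new chain.
Insert 594: h=9, bucket 9 empty -> new chain.
Insert 257: h=10, bucket 10 empty -> new chain.
Insert 529: h=9, bucket 9 nonempty -> append to chain.
Insert 983: h=8, bucket 8 nonempty -> append to chain.
Insert 619: h=8, bucket 8 nonempty -> append to chain.
Insert 333: h=8, bucket 8 nonempty -> append to chain.
Insert 689: h=0, bucket 0 empty -> new chain.
Insert 483: h=2, bucket 2 empty -> new chain.
Insert 177: h=8, bucket 8 nonempty -> append to chain.
Final buckets:
0: 689
1: -
2: 483
3: -
4: -
5: -
6: -
7: -
8: 47 -> 983 -> 619 -> 333 -> 177
9: 594 -> 529
10: 257
11: -
12: -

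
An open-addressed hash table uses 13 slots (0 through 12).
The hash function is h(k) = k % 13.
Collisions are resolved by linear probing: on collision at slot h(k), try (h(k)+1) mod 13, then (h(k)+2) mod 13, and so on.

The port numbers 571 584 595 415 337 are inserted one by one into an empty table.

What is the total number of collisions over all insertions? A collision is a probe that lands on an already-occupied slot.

Insert 571: h=12, slot 12 empty => index 12.
Insert 584: h=12, slot 12 occupied => index 0.
Insert 595: h=10, slot 10 empty => index 10.
Insert 415: h=12, slots 12,0 occupied => index 1.
Insert 337: h=12, slots 12,0,1 occupied => index 2.
Table: [584, 415, 337, _, _, _, _, _, _, _, 595, _, 571]

6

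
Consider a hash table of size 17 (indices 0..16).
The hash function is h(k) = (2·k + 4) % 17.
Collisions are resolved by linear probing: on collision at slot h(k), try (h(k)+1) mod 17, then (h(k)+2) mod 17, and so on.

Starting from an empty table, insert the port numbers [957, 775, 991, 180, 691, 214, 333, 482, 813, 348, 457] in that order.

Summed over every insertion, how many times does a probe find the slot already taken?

12

957 hashes to 14; slot 14 is free -> place at 14.
775 hashes to 7; slot 7 is free -> place at 7.
991 hashes to 14; 14 taken -> place at 15.
180 hashes to 7; 7 taken -> place at 8.
691 hashes to 9; slot 9 is free -> place at 9.
214 hashes to 7; 7,8,9 taken -> place at 10.
333 hashes to 7; 7,8,9,10 taken -> place at 11.
482 hashes to 16; slot 16 is free -> place at 16.
813 hashes to 15; 15,16 taken -> place at 0.
348 hashes to 3; slot 3 is free -> place at 3.
457 hashes to 0; 0 taken -> place at 1.
Table: [813, 457, ., 348, ., ., ., 775, 180, 691, 214, 333, ., ., 957, 991, 482]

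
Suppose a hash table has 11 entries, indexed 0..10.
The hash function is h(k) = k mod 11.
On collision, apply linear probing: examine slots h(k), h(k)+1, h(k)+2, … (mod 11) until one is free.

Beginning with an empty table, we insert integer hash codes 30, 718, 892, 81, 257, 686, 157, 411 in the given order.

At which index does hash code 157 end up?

30 hashes to 8; slot 8 is free -> place at 8.
718 hashes to 3; slot 3 is free -> place at 3.
892 hashes to 1; slot 1 is free -> place at 1.
81 hashes to 4; slot 4 is free -> place at 4.
257 hashes to 4; 4 taken -> place at 5.
686 hashes to 4; 4,5 taken -> place at 6.
157 hashes to 3; 3,4,5,6 taken -> place at 7.
411 hashes to 4; 4,5,6,7,8 taken -> place at 9.
Table: [∅, 892, ∅, 718, 81, 257, 686, 157, 30, 411, ∅]

7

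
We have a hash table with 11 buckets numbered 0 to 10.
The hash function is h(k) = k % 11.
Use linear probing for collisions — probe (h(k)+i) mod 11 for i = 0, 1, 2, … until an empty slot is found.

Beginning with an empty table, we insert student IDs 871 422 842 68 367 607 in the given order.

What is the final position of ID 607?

871: h=2 → slot 2
422: h=4 → slot 4
842: h=6 → slot 6
68: h=2, probe 2,3 → slot 3
367: h=4, probe 4,5 → slot 5
607: h=2, probe 2,3,4,5,6,7 → slot 7
Table: [-, -, 871, 68, 422, 367, 842, 607, -, -, -]

7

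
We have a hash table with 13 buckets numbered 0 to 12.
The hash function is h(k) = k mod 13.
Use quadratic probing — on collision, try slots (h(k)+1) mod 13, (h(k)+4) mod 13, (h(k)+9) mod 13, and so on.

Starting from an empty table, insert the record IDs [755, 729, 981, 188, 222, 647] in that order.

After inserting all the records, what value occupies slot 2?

729

Insert 755: h=1, slot 1 empty -> index 1.
Insert 729: h=1, slot 1 occupied -> index 2.
Insert 981: h=6, slot 6 empty -> index 6.
Insert 188: h=6, slot 6 occupied -> index 7.
Insert 222: h=1, slots 1,2 occupied -> index 5.
Insert 647: h=10, slot 10 empty -> index 10.
Table: [—, 755, 729, —, —, 222, 981, 188, —, —, 647, —, —]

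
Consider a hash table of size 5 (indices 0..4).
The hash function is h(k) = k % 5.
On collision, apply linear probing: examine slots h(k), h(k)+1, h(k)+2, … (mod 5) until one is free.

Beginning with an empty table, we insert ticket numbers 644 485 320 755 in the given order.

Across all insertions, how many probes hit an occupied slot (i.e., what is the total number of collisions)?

3

Insert 644: h=4, slot 4 empty -> index 4.
Insert 485: h=0, slot 0 empty -> index 0.
Insert 320: h=0, slot 0 occupied -> index 1.
Insert 755: h=0, slots 0,1 occupied -> index 2.
Table: [485, 320, 755, ., 644]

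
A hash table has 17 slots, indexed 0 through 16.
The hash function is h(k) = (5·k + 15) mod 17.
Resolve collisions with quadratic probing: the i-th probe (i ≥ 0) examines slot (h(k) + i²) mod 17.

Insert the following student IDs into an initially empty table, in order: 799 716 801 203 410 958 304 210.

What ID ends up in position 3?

799: h=15 -> slot 15
716: h=8 -> slot 8
801: h=8, probe 8,9 -> slot 9
203: h=10 -> slot 10
410: h=8, probe 8,9,12 -> slot 12
958: h=11 -> slot 11
304: h=5 -> slot 5
210: h=11, probe 11,12,15,3 -> slot 3
Table: [_, _, _, 210, _, 304, _, _, 716, 801, 203, 958, 410, _, _, 799, _]

210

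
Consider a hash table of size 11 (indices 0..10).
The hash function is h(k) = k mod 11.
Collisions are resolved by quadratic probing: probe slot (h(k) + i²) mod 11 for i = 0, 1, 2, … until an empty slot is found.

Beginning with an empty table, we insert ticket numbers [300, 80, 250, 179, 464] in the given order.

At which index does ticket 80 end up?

4

Insert 300: h=3, slot 3 empty => index 3.
Insert 80: h=3, slot 3 occupied => index 4.
Insert 250: h=8, slot 8 empty => index 8.
Insert 179: h=3, slots 3,4 occupied => index 7.
Insert 464: h=2, slot 2 empty => index 2.
Table: [∅, ∅, 464, 300, 80, ∅, ∅, 179, 250, ∅, ∅]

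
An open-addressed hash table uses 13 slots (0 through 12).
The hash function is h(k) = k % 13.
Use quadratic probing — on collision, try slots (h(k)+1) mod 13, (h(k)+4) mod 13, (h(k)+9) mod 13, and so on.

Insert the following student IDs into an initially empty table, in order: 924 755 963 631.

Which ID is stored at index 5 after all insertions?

Insert 924: h=1, slot 1 empty -> index 1.
Insert 755: h=1, slot 1 occupied -> index 2.
Insert 963: h=1, slots 1,2 occupied -> index 5.
Insert 631: h=7, slot 7 empty -> index 7.
Table: [—, 924, 755, —, —, 963, —, 631, —, —, —, —, —]

963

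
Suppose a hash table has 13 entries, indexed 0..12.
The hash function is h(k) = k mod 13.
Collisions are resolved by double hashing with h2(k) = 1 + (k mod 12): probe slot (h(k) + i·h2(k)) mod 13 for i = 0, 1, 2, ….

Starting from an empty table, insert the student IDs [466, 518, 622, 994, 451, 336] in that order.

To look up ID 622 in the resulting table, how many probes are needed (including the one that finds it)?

2

Insert 466: h=11, slot 11 empty → index 11.
Insert 518: h=11, h2=3, slot 11 occupied → index 1.
Insert 622: h=11, h2=11, slot 11 occupied → index 9.
Insert 994: h=6, slot 6 empty → index 6.
Insert 451: h=9, h2=8, slot 9 occupied → index 4.
Insert 336: h=11, h2=1, slot 11 occupied → index 12.
Table: [∅, 518, ∅, ∅, 451, ∅, 994, ∅, ∅, 622, ∅, 466, 336]
Lookup 622: h=11, h2=11, probe 11,9 → found at 9.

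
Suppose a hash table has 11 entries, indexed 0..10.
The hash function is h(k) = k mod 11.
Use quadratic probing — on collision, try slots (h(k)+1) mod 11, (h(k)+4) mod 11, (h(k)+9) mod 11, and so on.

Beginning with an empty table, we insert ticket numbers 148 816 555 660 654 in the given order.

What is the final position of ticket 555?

148: h=5 -> slot 5
816: h=2 -> slot 2
555: h=5, probe 5,6 -> slot 6
660: h=0 -> slot 0
654: h=5, probe 5,6,9 -> slot 9
Table: [660, —, 816, —, —, 148, 555, —, —, 654, —]

6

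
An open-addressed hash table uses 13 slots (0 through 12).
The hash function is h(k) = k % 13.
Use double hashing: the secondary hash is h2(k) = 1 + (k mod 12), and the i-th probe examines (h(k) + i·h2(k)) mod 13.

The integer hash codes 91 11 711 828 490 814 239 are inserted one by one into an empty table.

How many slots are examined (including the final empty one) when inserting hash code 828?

91 hashes to 0; slot 0 is free => place at 0.
11 hashes to 11; slot 11 is free => place at 11.
711 hashes to 9; slot 9 is free => place at 9.
828 hashes to 9, h2=1; 9 taken => place at 10.
490 hashes to 9, h2=11; 9 taken => place at 7.
814 hashes to 8; slot 8 is free => place at 8.
239 hashes to 5; slot 5 is free => place at 5.
Table: [91, -, -, -, -, 239, -, 490, 814, 711, 828, 11, -]

2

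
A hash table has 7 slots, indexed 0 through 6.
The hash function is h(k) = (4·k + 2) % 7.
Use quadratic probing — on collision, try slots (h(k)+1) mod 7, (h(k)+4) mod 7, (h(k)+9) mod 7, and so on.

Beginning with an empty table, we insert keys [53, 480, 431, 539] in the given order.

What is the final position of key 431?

1

Insert 53: h=4, slot 4 empty => index 4.
Insert 480: h=4, slot 4 occupied => index 5.
Insert 431: h=4, slots 4,5 occupied => index 1.
Insert 539: h=2, slot 2 empty => index 2.
Table: [-, 431, 539, -, 53, 480, -]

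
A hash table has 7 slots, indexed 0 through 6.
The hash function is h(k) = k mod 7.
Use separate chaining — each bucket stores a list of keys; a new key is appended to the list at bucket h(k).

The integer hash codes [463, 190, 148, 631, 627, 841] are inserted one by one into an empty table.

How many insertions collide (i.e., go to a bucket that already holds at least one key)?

463 -> bucket 1
190 -> bucket 1 (collision)
148 -> bucket 1 (collision)
631 -> bucket 1 (collision)
627 -> bucket 4
841 -> bucket 1 (collision)
Final buckets:
0: .
1: 463 -> 190 -> 148 -> 631 -> 841
2: .
3: .
4: 627
5: .
6: .

4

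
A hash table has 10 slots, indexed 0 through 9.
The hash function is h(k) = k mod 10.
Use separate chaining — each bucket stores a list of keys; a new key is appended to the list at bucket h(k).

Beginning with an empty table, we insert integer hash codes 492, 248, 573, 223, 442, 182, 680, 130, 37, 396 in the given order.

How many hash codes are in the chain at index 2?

Insert 492: h=2, bucket 2 empty → new chain.
Insert 248: h=8, bucket 8 empty → new chain.
Insert 573: h=3, bucket 3 empty → new chain.
Insert 223: h=3, bucket 3 nonempty → append to chain.
Insert 442: h=2, bucket 2 nonempty → append to chain.
Insert 182: h=2, bucket 2 nonempty → append to chain.
Insert 680: h=0, bucket 0 empty → new chain.
Insert 130: h=0, bucket 0 nonempty → append to chain.
Insert 37: h=7, bucket 7 empty → new chain.
Insert 396: h=6, bucket 6 empty → new chain.
Final buckets:
0: 680 -> 130
1: _
2: 492 -> 442 -> 182
3: 573 -> 223
4: _
5: _
6: 396
7: 37
8: 248
9: _

3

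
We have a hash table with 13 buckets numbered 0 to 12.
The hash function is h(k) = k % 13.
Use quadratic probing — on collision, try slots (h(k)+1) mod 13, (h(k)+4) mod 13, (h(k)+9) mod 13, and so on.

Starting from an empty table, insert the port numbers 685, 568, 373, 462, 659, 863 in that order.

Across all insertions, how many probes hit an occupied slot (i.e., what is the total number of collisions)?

Insert 685: h=9, slot 9 empty → index 9.
Insert 568: h=9, slot 9 occupied → index 10.
Insert 373: h=9, slots 9,10 occupied → index 0.
Insert 462: h=7, slot 7 empty → index 7.
Insert 659: h=9, slots 9,10,0 occupied → index 5.
Insert 863: h=5, slot 5 occupied → index 6.
Table: [373, ., ., ., ., 659, 863, 462, ., 685, 568, ., .]

7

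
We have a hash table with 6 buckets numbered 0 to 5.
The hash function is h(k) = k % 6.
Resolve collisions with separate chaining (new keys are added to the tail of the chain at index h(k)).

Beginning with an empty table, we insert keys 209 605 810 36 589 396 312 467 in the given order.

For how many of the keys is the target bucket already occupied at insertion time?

5

Insert 209: h=5, bucket 5 empty → new chain.
Insert 605: h=5, bucket 5 nonempty → append to chain.
Insert 810: h=0, bucket 0 empty → new chain.
Insert 36: h=0, bucket 0 nonempty → append to chain.
Insert 589: h=1, bucket 1 empty → new chain.
Insert 396: h=0, bucket 0 nonempty → append to chain.
Insert 312: h=0, bucket 0 nonempty → append to chain.
Insert 467: h=5, bucket 5 nonempty → append to chain.
Final buckets:
0: 810 -> 36 -> 396 -> 312
1: 589
2: _
3: _
4: _
5: 209 -> 605 -> 467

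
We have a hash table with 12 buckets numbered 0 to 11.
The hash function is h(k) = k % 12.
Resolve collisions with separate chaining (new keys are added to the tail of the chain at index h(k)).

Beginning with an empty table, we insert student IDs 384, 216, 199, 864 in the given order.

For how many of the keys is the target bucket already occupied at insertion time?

384 → bucket 0
216 → bucket 0 (collision)
199 → bucket 7
864 → bucket 0 (collision)
Final buckets:
0: 384 -> 216 -> 864
1: -
2: -
3: -
4: -
5: -
6: -
7: 199
8: -
9: -
10: -
11: -

2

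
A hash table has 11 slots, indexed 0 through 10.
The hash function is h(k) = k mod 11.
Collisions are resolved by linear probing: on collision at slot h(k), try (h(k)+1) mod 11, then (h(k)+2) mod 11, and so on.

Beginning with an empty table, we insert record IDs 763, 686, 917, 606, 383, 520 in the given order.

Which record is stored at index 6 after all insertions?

763 hashes to 4; slot 4 is free -> place at 4.
686 hashes to 4; 4 taken -> place at 5.
917 hashes to 4; 4,5 taken -> place at 6.
606 hashes to 1; slot 1 is free -> place at 1.
383 hashes to 9; slot 9 is free -> place at 9.
520 hashes to 3; slot 3 is free -> place at 3.
Table: [—, 606, —, 520, 763, 686, 917, —, —, 383, —]

917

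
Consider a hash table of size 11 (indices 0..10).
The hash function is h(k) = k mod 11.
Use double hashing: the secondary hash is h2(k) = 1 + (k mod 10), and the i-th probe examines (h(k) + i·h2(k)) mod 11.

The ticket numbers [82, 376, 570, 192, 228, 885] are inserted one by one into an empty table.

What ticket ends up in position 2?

Insert 82: h=5, slot 5 empty → index 5.
Insert 376: h=2, slot 2 empty → index 2.
Insert 570: h=9, slot 9 empty → index 9.
Insert 192: h=5, h2=3, slot 5 occupied → index 8.
Insert 228: h=8, h2=9, slot 8 occupied → index 6.
Insert 885: h=5, h2=6, slot 5 occupied → index 0.
Table: [885, —, 376, —, —, 82, 228, —, 192, 570, —]

376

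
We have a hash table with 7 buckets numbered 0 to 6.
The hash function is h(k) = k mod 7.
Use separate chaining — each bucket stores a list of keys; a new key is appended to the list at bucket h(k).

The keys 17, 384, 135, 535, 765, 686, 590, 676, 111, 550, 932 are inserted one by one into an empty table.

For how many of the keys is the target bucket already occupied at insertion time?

5

Insert 17: h=3, bucket 3 empty -> new chain.
Insert 384: h=6, bucket 6 empty -> new chain.
Insert 135: h=2, bucket 2 empty -> new chain.
Insert 535: h=3, bucket 3 nonempty -> append to chain.
Insert 765: h=2, bucket 2 nonempty -> append to chain.
Insert 686: h=0, bucket 0 empty -> new chain.
Insert 590: h=2, bucket 2 nonempty -> append to chain.
Insert 676: h=4, bucket 4 empty -> new chain.
Insert 111: h=6, bucket 6 nonempty -> append to chain.
Insert 550: h=4, bucket 4 nonempty -> append to chain.
Insert 932: h=1, bucket 1 empty -> new chain.
Final buckets:
0: 686
1: 932
2: 135 -> 765 -> 590
3: 17 -> 535
4: 676 -> 550
5: .
6: 384 -> 111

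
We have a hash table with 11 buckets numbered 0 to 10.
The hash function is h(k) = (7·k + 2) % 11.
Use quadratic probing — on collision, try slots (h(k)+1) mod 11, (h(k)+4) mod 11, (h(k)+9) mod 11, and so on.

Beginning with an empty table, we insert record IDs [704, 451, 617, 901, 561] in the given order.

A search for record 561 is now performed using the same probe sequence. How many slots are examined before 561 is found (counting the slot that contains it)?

704: h=2 => slot 2
451: h=2, probe 2,3 => slot 3
617: h=9 => slot 9
901: h=6 => slot 6
561: h=2, probe 2,3,6,0 => slot 0
Table: [561, ., 704, 451, ., ., 901, ., ., 617, .]
Lookup 561: h=2, probe 2,3,6,0 → found at 0.

4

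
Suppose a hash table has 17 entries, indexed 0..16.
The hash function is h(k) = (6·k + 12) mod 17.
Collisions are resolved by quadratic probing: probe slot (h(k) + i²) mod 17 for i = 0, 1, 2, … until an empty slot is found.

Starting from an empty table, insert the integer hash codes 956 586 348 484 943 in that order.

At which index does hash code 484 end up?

956 hashes to 2; slot 2 is free → place at 2.
586 hashes to 9; slot 9 is free → place at 9.
348 hashes to 9; 9 taken → place at 10.
484 hashes to 9; 9,10 taken → place at 13.
943 hashes to 9; 9,10,13 taken → place at 1.
Table: [_, 943, 956, _, _, _, _, _, _, 586, 348, _, _, 484, _, _, _]

13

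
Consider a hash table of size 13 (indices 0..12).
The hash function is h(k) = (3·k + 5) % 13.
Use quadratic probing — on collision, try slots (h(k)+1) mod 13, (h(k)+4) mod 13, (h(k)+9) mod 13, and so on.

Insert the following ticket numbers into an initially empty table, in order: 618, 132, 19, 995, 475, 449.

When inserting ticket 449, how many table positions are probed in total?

618: h=0 → slot 0
132: h=11 → slot 11
19: h=10 → slot 10
995: h=0, probe 0,1 → slot 1
475: h=0, probe 0,1,4 → slot 4
449: h=0, probe 0,1,4,9 → slot 9
Table: [618, 995, ., ., 475, ., ., ., ., 449, 19, 132, .]

4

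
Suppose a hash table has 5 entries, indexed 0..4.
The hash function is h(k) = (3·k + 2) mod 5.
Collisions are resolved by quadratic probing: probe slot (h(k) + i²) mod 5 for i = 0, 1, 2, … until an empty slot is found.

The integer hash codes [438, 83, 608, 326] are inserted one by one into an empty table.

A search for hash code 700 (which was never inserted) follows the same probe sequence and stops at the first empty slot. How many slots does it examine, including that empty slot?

2

438 hashes to 1; slot 1 is free => place at 1.
83 hashes to 1; 1 taken => place at 2.
608 hashes to 1; 1,2 taken => place at 0.
326 hashes to 0; 0,1 taken => place at 4.
Table: [608, 438, 83, ., 326]
Lookup 700: h=2, probe 2,3 → slot 3 empty, not found.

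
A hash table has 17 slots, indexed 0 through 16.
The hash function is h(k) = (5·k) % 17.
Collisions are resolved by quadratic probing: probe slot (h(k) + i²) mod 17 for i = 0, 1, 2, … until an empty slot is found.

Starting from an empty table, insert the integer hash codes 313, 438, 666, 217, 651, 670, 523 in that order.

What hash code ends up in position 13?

523

313 hashes to 1; slot 1 is free → place at 1.
438 hashes to 14; slot 14 is free → place at 14.
666 hashes to 15; slot 15 is free → place at 15.
217 hashes to 14; 14,15,1 taken → place at 6.
651 hashes to 8; slot 8 is free → place at 8.
670 hashes to 1; 1 taken → place at 2.
523 hashes to 14; 14,15,1,6 taken → place at 13.
Table: [-, 313, 670, -, -, -, 217, -, 651, -, -, -, -, 523, 438, 666, -]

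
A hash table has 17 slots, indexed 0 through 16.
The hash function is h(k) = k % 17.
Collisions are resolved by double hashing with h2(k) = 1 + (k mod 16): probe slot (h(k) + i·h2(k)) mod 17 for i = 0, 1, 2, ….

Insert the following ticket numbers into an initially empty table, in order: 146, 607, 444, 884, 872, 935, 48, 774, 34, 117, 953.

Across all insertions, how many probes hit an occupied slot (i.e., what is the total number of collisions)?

146: h=10 => slot 10
607: h=12 => slot 12
444: h=2 => slot 2
884: h=0 => slot 0
872: h=5 => slot 5
935: h=0, h2=8, probe 0,8 => slot 8
48: h=14 => slot 14
774: h=9 => slot 9
34: h=0, h2=3, probe 0,3 => slot 3
117: h=15 => slot 15
953: h=1 => slot 1
Table: [884, 953, 444, 34, ∅, 872, ∅, ∅, 935, 774, 146, ∅, 607, ∅, 48, 117, ∅]

2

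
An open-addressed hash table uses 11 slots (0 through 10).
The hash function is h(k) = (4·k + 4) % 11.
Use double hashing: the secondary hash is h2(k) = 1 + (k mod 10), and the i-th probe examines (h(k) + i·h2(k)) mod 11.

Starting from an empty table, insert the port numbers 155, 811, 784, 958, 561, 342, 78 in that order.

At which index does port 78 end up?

2

155: h=8 => slot 8
811: h=3 => slot 3
784: h=5 => slot 5
958: h=8, h2=9, probe 8,6 => slot 6
561: h=4 => slot 4
342: h=8, h2=3, probe 8,0 => slot 0
78: h=8, h2=9, probe 8,6,4,2 => slot 2
Table: [342, _, 78, 811, 561, 784, 958, _, 155, _, _]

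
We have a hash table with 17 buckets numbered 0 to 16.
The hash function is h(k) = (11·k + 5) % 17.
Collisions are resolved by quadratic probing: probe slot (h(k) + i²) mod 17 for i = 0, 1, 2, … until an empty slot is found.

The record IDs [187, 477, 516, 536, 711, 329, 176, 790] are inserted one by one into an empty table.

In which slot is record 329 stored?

4

Insert 187: h=5, slot 5 empty -> index 5.
Insert 477: h=16, slot 16 empty -> index 16.
Insert 516: h=3, slot 3 empty -> index 3.
Insert 536: h=2, slot 2 empty -> index 2.
Insert 711: h=6, slot 6 empty -> index 6.
Insert 329: h=3, slot 3 occupied -> index 4.
Insert 176: h=3, slots 3,4 occupied -> index 7.
Insert 790: h=8, slot 8 empty -> index 8.
Table: [., ., 536, 516, 329, 187, 711, 176, 790, ., ., ., ., ., ., ., 477]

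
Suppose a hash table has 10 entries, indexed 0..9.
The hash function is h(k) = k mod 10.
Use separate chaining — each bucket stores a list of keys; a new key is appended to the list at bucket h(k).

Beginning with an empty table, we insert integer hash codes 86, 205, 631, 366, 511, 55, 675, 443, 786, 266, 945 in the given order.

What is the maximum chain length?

Insert 86: h=6, bucket 6 empty → new chain.
Insert 205: h=5, bucket 5 empty → new chain.
Insert 631: h=1, bucket 1 empty → new chain.
Insert 366: h=6, bucket 6 nonempty → append to chain.
Insert 511: h=1, bucket 1 nonempty → append to chain.
Insert 55: h=5, bucket 5 nonempty → append to chain.
Insert 675: h=5, bucket 5 nonempty → append to chain.
Insert 443: h=3, bucket 3 empty → new chain.
Insert 786: h=6, bucket 6 nonempty → append to chain.
Insert 266: h=6, bucket 6 nonempty → append to chain.
Insert 945: h=5, bucket 5 nonempty → append to chain.
Final buckets:
0: _
1: 631 -> 511
2: _
3: 443
4: _
5: 205 -> 55 -> 675 -> 945
6: 86 -> 366 -> 786 -> 266
7: _
8: _
9: _

4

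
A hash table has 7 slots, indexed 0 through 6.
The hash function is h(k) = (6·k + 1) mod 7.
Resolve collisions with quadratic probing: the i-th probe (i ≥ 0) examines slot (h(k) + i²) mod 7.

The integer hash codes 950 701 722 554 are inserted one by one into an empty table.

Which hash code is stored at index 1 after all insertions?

950 hashes to 3; slot 3 is free -> place at 3.
701 hashes to 0; slot 0 is free -> place at 0.
722 hashes to 0; 0 taken -> place at 1.
554 hashes to 0; 0,1 taken -> place at 4.
Table: [701, 722, _, 950, 554, _, _]

722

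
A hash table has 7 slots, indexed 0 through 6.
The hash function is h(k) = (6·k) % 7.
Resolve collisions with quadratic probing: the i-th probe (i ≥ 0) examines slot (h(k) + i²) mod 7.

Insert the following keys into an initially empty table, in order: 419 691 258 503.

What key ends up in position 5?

258

419: h=1 → slot 1
691: h=2 → slot 2
258: h=1, probe 1,2,5 → slot 5
503: h=1, probe 1,2,5,3 → slot 3
Table: [-, 419, 691, 503, -, 258, -]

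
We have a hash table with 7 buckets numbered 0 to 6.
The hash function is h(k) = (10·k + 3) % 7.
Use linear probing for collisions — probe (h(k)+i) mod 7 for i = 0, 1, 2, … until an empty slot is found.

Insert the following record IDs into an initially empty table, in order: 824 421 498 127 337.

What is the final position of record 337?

824: h=4 => slot 4
421: h=6 => slot 6
498: h=6, probe 6,0 => slot 0
127: h=6, probe 6,0,1 => slot 1
337: h=6, probe 6,0,1,2 => slot 2
Table: [498, 127, 337, ∅, 824, ∅, 421]

2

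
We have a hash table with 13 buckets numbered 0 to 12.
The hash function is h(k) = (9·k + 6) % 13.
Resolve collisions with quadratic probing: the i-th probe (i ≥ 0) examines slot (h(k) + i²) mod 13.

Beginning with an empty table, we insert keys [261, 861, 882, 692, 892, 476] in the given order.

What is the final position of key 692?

261: h=2 -> slot 2
861: h=7 -> slot 7
882: h=1 -> slot 1
692: h=7, probe 7,8 -> slot 8
892: h=0 -> slot 0
476: h=0, probe 0,1,4 -> slot 4
Table: [892, 882, 261, ., 476, ., ., 861, 692, ., ., ., .]

8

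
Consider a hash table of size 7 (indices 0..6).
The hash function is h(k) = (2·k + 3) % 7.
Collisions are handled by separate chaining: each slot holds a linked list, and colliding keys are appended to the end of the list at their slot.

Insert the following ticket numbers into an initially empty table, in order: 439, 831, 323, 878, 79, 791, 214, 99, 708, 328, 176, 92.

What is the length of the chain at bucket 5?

5

439 → bucket 6
831 → bucket 6 (collision)
323 → bucket 5
878 → bucket 2
79 → bucket 0
791 → bucket 3
214 → bucket 4
99 → bucket 5 (collision)
708 → bucket 5 (collision)
328 → bucket 1
176 → bucket 5 (collision)
92 → bucket 5 (collision)
Final buckets:
0: 79
1: 328
2: 878
3: 791
4: 214
5: 323 -> 99 -> 708 -> 176 -> 92
6: 439 -> 831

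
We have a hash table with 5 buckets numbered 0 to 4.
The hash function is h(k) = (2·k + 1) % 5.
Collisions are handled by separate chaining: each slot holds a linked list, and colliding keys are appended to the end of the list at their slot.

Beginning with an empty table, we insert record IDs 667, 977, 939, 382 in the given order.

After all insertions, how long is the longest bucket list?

3

Insert 667: h=0, bucket 0 empty → new chain.
Insert 977: h=0, bucket 0 nonempty → append to chain.
Insert 939: h=4, bucket 4 empty → new chain.
Insert 382: h=0, bucket 0 nonempty → append to chain.
Final buckets:
0: 667 -> 977 -> 382
1: —
2: —
3: —
4: 939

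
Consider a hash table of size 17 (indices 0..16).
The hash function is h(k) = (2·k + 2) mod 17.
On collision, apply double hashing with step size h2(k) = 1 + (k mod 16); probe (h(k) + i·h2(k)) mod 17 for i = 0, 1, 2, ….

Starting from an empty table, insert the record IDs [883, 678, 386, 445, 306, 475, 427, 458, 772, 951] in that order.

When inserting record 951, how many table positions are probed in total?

883: h=0 => slot 0
678: h=15 => slot 15
386: h=9 => slot 9
445: h=8 => slot 8
306: h=2 => slot 2
475: h=0, h2=12, probe 0,12 => slot 12
427: h=6 => slot 6
458: h=0, h2=11, probe 0,11 => slot 11
772: h=16 => slot 16
951: h=0, h2=8, probe 0,8,16,7 => slot 7
Table: [883, —, 306, —, —, —, 427, 951, 445, 386, —, 458, 475, —, —, 678, 772]

4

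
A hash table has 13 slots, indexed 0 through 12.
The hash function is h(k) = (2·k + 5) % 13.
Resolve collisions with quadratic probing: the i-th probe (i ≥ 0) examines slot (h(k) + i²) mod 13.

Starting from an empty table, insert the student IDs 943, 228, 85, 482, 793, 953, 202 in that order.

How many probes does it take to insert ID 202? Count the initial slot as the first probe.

4

943: h=6 → slot 6
228: h=6, probe 6,7 → slot 7
85: h=6, probe 6,7,10 → slot 10
482: h=7, probe 7,8 → slot 8
793: h=5 → slot 5
953: h=0 → slot 0
202: h=6, probe 6,7,10,2 → slot 2
Table: [953, —, 202, —, —, 793, 943, 228, 482, —, 85, —, —]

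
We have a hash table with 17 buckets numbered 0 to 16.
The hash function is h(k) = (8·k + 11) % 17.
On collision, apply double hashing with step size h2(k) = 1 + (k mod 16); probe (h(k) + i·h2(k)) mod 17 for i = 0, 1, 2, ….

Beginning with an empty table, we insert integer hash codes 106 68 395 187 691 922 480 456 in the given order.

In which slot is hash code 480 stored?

106: h=9 → slot 9
68: h=11 → slot 11
395: h=9, h2=12, probe 9,4 → slot 4
187: h=11, h2=12, probe 11,6 → slot 6
691: h=14 → slot 14
922: h=9, h2=11, probe 9,3 → slot 3
480: h=9, h2=1, probe 9,10 → slot 10
456: h=4, h2=9, probe 4,13 → slot 13
Table: [-, -, -, 922, 395, -, 187, -, -, 106, 480, 68, -, 456, 691, -, -]

10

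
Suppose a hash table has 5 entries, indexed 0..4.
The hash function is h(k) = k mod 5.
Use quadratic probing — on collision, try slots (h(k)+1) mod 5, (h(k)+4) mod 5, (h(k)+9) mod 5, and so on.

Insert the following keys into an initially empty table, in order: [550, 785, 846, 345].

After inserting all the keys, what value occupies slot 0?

550: h=0 -> slot 0
785: h=0, probe 0,1 -> slot 1
846: h=1, probe 1,2 -> slot 2
345: h=0, probe 0,1,4 -> slot 4
Table: [550, 785, 846, -, 345]

550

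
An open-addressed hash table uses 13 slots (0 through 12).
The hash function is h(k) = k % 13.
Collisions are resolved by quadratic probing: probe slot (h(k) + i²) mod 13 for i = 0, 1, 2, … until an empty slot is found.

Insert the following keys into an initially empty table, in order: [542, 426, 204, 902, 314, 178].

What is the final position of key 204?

542: h=9 -> slot 9
426: h=10 -> slot 10
204: h=9, probe 9,10,0 -> slot 0
902: h=5 -> slot 5
314: h=2 -> slot 2
178: h=9, probe 9,10,0,5,12 -> slot 12
Table: [204, -, 314, -, -, 902, -, -, -, 542, 426, -, 178]

0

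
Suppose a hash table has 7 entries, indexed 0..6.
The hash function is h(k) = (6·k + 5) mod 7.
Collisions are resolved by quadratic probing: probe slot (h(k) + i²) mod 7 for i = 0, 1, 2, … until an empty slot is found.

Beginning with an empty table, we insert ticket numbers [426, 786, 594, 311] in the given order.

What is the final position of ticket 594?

0

426: h=6 => slot 6
786: h=3 => slot 3
594: h=6, probe 6,0 => slot 0
311: h=2 => slot 2
Table: [594, ∅, 311, 786, ∅, ∅, 426]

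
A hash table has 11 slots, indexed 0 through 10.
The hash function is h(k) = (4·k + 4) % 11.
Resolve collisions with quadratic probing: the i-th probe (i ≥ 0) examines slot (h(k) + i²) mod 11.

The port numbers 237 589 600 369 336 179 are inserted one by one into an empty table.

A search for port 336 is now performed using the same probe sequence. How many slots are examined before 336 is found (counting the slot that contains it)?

5

Insert 237: h=6, slot 6 empty => index 6.
Insert 589: h=6, slot 6 occupied => index 7.
Insert 600: h=6, slots 6,7 occupied => index 10.
Insert 369: h=6, slots 6,7,10 occupied => index 4.
Insert 336: h=6, slots 6,7,10,4 occupied => index 0.
Insert 179: h=5, slot 5 empty => index 5.
Table: [336, _, _, _, 369, 179, 237, 589, _, _, 600]
Lookup 336: h=6, probe 6,7,10,4,0 → found at 0.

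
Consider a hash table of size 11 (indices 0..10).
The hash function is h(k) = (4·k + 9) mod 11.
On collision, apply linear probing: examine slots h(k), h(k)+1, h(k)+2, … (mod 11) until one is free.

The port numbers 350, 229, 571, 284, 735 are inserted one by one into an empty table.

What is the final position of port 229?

350 hashes to 1; slot 1 is free -> place at 1.
229 hashes to 1; 1 taken -> place at 2.
571 hashes to 5; slot 5 is free -> place at 5.
284 hashes to 1; 1,2 taken -> place at 3.
735 hashes to 1; 1,2,3 taken -> place at 4.
Table: [∅, 350, 229, 284, 735, 571, ∅, ∅, ∅, ∅, ∅]

2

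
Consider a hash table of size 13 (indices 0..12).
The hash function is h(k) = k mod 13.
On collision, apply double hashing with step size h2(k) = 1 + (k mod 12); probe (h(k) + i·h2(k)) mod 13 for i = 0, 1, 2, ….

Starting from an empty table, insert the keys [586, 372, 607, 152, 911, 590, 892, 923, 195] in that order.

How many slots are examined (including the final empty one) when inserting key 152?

2

586: h=1 => slot 1
372: h=8 => slot 8
607: h=9 => slot 9
152: h=9, h2=9, probe 9,5 => slot 5
911: h=1, h2=12, probe 1,0 => slot 0
590: h=5, h2=3, probe 5,8,11 => slot 11
892: h=8, h2=5, probe 8,0,5,10 => slot 10
923: h=0, h2=12, probe 0,12 => slot 12
195: h=0, h2=4, probe 0,4 => slot 4
Table: [911, 586, -, -, 195, 152, -, -, 372, 607, 892, 590, 923]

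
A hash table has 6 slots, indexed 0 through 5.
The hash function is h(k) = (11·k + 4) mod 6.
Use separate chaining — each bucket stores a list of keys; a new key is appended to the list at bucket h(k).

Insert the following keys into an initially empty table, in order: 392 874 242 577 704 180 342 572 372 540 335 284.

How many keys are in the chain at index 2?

5

392 → bucket 2
874 → bucket 0
242 → bucket 2 (collision)
577 → bucket 3
704 → bucket 2 (collision)
180 → bucket 4
342 → bucket 4 (collision)
572 → bucket 2 (collision)
372 → bucket 4 (collision)
540 → bucket 4 (collision)
335 → bucket 5
284 → bucket 2 (collision)
Final buckets:
0: 874
1: .
2: 392 -> 242 -> 704 -> 572 -> 284
3: 577
4: 180 -> 342 -> 372 -> 540
5: 335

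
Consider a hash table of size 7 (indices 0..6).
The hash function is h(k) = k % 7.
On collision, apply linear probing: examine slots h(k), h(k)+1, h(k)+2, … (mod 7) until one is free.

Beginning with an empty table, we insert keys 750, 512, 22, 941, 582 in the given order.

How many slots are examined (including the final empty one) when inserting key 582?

750: h=1 -> slot 1
512: h=1, probe 1,2 -> slot 2
22: h=1, probe 1,2,3 -> slot 3
941: h=3, probe 3,4 -> slot 4
582: h=1, probe 1,2,3,4,5 -> slot 5
Table: [., 750, 512, 22, 941, 582, .]

5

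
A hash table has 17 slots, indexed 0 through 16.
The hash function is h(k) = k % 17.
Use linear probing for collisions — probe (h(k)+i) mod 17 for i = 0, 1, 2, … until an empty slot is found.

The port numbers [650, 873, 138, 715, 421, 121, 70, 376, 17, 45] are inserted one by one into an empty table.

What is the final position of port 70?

650: h=4 -> slot 4
873: h=6 -> slot 6
138: h=2 -> slot 2
715: h=1 -> slot 1
421: h=13 -> slot 13
121: h=2, probe 2,3 -> slot 3
70: h=2, probe 2,3,4,5 -> slot 5
376: h=2, probe 2,3,4,5,6,7 -> slot 7
17: h=0 -> slot 0
45: h=11 -> slot 11
Table: [17, 715, 138, 121, 650, 70, 873, 376, ., ., ., 45, ., 421, ., ., .]

5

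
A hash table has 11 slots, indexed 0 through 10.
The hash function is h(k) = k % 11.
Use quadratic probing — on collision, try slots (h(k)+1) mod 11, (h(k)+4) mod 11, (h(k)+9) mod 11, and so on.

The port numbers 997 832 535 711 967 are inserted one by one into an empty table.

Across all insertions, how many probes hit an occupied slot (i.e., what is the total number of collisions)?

997 hashes to 7; slot 7 is free → place at 7.
832 hashes to 7; 7 taken → place at 8.
535 hashes to 7; 7,8 taken → place at 0.
711 hashes to 7; 7,8,0 taken → place at 5.
967 hashes to 10; slot 10 is free → place at 10.
Table: [535, ., ., ., ., 711, ., 997, 832, ., 967]

6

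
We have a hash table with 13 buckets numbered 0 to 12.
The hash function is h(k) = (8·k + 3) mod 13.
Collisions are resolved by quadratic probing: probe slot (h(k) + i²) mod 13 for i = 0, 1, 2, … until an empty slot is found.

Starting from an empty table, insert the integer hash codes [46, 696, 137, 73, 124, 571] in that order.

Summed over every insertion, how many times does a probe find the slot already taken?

7

46: h=7 => slot 7
696: h=7, probe 7,8 => slot 8
137: h=7, probe 7,8,11 => slot 11
73: h=2 => slot 2
124: h=7, probe 7,8,11,3 => slot 3
571: h=8, probe 8,9 => slot 9
Table: [., ., 73, 124, ., ., ., 46, 696, 571, ., 137, .]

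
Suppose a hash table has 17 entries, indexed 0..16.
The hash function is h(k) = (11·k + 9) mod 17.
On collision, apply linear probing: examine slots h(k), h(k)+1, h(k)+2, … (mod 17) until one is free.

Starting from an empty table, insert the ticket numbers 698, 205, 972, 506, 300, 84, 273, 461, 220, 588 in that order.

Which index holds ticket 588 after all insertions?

1

698 hashes to 3; slot 3 is free => place at 3.
205 hashes to 3; 3 taken => place at 4.
972 hashes to 8; slot 8 is free => place at 8.
506 hashes to 16; slot 16 is free => place at 16.
300 hashes to 11; slot 11 is free => place at 11.
84 hashes to 15; slot 15 is free => place at 15.
273 hashes to 3; 3,4 taken => place at 5.
461 hashes to 14; slot 14 is free => place at 14.
220 hashes to 15; 15,16 taken => place at 0.
588 hashes to 0; 0 taken => place at 1.
Table: [220, 588, ., 698, 205, 273, ., ., 972, ., ., 300, ., ., 461, 84, 506]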